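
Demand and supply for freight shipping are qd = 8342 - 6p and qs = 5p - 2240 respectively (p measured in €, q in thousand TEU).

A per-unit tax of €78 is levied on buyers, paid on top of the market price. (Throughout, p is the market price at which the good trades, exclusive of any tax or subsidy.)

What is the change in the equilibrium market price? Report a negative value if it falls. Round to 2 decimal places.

-42.55

Original equilibrium: 8342 - 6p = 5p - 2240 gives 10582 = 11p, so p = 962 and q = 2570.
Since buyers pay the price plus the tax, the effective demand curve becomes qd = 7874 - 6p.
Clearing the new market: 7874 - 6p = 5p - 2240, so p = 10114/11 ≈ 919.4545 and q = 25930/11 ≈ 2357.2727.
Δp = 919.4545 − 962 = -42.55.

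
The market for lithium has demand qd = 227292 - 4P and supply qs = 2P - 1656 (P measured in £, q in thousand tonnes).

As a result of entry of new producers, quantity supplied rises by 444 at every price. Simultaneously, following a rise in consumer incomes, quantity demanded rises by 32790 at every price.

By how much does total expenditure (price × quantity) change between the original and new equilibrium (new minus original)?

+891373134

Before the shock: 227292 - 4P = 2P - 1656 ⇒ 228948 = 6P ⇒ P = 38158, q = 74660.
With the change applied: demand qd = 260082 - 4P, supply qs = 2P - 1212.
Clearing the new market: 260082 - 4P = 2P - 1212, so P = 43549 and q = 85886.
Expenditure moves from 38158×74660 = 2848876280 to 43549×85886 = 3740249414; change = +891373134.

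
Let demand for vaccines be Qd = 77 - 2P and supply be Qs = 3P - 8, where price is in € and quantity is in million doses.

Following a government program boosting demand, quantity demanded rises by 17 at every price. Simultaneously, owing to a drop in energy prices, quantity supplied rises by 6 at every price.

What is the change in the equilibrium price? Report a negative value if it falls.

Initially, 77 - 2P = 3P - 8, so 85 = 5P and P = 17, Q = 43.
After the shift, demand is Qd = 94 - 2P and supply is Qs = 3P - 2.
Clearing the new market: 94 - 2P = 3P - 2, so P = 19.2 and Q = 55.6.
ΔP = 19.2 − 17 = +2.2.

+2.2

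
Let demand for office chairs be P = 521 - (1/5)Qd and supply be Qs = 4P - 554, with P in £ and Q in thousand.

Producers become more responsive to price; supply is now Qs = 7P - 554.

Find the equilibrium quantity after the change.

1288.75

Before the shock: 2605 - 5P = 4P - 554 ⇒ 3159 = 9P ⇒ P = 351, Q = 850.
The shock moves the curves to Qd = 2605 - 5P and Qs = 7P - 554.
Clearing the new market: 2605 - 5P = 7P - 554, so P = 263.25 and Q = 1288.75.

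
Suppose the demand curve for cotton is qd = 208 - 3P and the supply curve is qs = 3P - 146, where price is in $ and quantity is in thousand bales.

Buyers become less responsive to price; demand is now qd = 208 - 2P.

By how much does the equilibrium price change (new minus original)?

+11.8

Original equilibrium: 208 - 3P = 3P - 146 gives 354 = 6P, so P = 59 and q = 31.
The shock moves the curves to qd = 208 - 2P and qs = 3P - 146.
Equate the new curves: 208 - 2P = 3P - 146, giving 354 = 5P, P = 70.8, q = 66.4.
ΔP = 70.8 − 59 = +11.8.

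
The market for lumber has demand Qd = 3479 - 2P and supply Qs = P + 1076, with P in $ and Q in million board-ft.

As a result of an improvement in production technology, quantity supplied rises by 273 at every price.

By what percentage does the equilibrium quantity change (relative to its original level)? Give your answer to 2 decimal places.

+9.70

Original equilibrium: 3479 - 2P = P + 1076 gives 2403 = 3P, so P = 801 and Q = 1877.
The shock moves the curves to Qd = 3479 - 2P and Qs = P + 1349.
Equate the new curves: 3479 - 2P = P + 1349, giving 2130 = 3P, P = 710, Q = 2059.
%ΔQ = (2059 − 1877) / 1877 × 100 = +9.70%.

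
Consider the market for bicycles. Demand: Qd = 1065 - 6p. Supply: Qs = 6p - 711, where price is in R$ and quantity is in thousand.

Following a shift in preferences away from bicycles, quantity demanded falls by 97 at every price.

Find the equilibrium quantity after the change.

Initially, 1065 - 6p = 6p - 711, so 1776 = 12p and p = 148, Q = 177.
With the change applied: demand Qd = 968 - 6p, supply Qs = 6p - 711.
Setting them equal: 968 - 6p = 6p - 711 → 1679 = 12p, so p = 1679/12 ≈ 139.9167 and Q = 128.5.

128.5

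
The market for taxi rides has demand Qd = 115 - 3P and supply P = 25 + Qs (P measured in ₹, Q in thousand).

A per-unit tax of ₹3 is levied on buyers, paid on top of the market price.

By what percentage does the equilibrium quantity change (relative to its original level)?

-22.5

Before the shock: 115 - 3P = P - 25 ⇒ 140 = 4P ⇒ P = 35, Q = 10.
Since buyers pay the price plus the tax, the effective demand curve becomes Qd = 106 - 3P.
Setting them equal: 106 - 3P = P - 25 → 131 = 4P, so P = 32.75 and Q = 7.75.
%ΔQ = (7.75 − 10) / 10 × 100 = -22.5%.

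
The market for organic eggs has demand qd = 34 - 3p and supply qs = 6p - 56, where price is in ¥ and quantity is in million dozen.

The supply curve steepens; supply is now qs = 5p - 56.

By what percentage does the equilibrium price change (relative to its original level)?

Before the shock: 34 - 3p = 6p - 56 ⇒ 90 = 9p ⇒ p = 10, q = 4.
The shock moves the curves to qd = 34 - 3p and qs = 5p - 56.
Equate the new curves: 34 - 3p = 5p - 56, giving 90 = 8p, p = 11.25, q = 0.25.
%Δp = (11.25 − 10) / 10 × 100 = +12.5%.

+12.5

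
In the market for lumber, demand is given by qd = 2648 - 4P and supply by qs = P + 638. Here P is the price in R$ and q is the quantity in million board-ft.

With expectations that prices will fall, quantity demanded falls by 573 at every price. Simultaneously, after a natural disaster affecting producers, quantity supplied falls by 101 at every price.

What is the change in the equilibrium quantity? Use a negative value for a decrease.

Solve the original market: 2648 - 4P = P + 638, hence P = 402 and q = 1040.
With the change applied: demand qd = 2075 - 4P, supply qs = P + 537.
New equilibrium: 2075 - 4P = P + 537 ⇒ 1538 = 5P ⇒ P = 307.6, q = 844.6.
Δq = 844.6 − 1040 = -195.4.

-195.4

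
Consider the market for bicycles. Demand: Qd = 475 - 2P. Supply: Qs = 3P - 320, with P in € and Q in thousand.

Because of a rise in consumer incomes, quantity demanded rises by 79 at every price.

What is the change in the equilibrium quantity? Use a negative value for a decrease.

+47.4

Initially, 475 - 2P = 3P - 320, so 795 = 5P and P = 159, Q = 157.
After the shift, demand is Qd = 554 - 2P and supply is Qs = 3P - 320.
Clearing the new market: 554 - 2P = 3P - 320, so P = 174.8 and Q = 204.4.
ΔQ = 204.4 − 157 = +47.4.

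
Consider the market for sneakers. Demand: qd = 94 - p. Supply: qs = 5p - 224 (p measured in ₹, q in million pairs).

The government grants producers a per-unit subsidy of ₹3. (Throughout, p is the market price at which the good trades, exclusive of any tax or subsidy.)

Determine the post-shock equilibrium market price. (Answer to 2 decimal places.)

50.50

Initially, 94 - p = 5p - 224, so 318 = 6p and p = 53, q = 41.
Since sellers receive the price plus the subsidy, the effective supply curve becomes qs = 5p - 209.
Clearing the new market: 94 - p = 5p - 209, so p = 50.5 and q = 43.5.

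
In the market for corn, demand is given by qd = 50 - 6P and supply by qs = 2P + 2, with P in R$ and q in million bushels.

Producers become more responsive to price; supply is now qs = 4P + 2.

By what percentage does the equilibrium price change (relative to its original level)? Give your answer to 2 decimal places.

Original equilibrium: 50 - 6P = 2P + 2 gives 48 = 8P, so P = 6 and q = 14.
The new curves are qd = 50 - 6P (demand) and qs = 4P + 2 (supply).
New equilibrium: 50 - 6P = 4P + 2 ⇒ 48 = 10P ⇒ P = 4.8, q = 21.2.
%ΔP = (4.8 − 6) / 6 × 100 = -20.00%.

-20.00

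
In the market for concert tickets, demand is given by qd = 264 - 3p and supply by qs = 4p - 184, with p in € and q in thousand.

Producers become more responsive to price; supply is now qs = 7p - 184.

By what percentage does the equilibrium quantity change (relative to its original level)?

+80

Initially, 264 - 3p = 4p - 184, so 448 = 7p and p = 64, q = 72.
The shock moves the curves to qd = 264 - 3p and qs = 7p - 184.
Equate the new curves: 264 - 3p = 7p - 184, giving 448 = 10p, p = 44.8, q = 129.6.
%Δq = (129.6 − 72) / 72 × 100 = +80%.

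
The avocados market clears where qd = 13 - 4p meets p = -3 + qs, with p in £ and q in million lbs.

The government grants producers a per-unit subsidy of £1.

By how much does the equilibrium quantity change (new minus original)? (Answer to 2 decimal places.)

+0.80

Initially, 13 - 4p = p + 3, so 10 = 5p and p = 2, q = 5.
Since sellers receive the price plus the subsidy, the effective supply curve becomes qs = p + 4.
Clearing the new market: 13 - 4p = p + 4, so p = 1.8 and q = 5.8.
Δq = 5.8 − 5 = +0.80.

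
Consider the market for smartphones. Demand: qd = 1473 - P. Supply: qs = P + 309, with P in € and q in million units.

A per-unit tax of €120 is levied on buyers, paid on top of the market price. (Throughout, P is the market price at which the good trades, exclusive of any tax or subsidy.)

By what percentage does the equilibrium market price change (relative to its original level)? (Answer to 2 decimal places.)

-10.31

Original equilibrium: 1473 - P = P + 309 gives 1164 = 2P, so P = 582 and q = 891.
Since buyers pay the price plus the tax, the effective demand curve becomes qd = 1353 - P.
New equilibrium: 1353 - P = P + 309 ⇒ 1044 = 2P ⇒ P = 522, q = 831.
%ΔP = (522 − 582) / 582 × 100 = -10.31%.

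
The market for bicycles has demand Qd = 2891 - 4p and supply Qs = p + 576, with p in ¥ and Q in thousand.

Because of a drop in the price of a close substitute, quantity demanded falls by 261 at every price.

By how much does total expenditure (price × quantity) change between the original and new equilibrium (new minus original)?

-75679.56

Initially, 2891 - 4p = p + 576, so 2315 = 5p and p = 463, Q = 1039.
The shock moves the curves to Qd = 2630 - 4p and Qs = p + 576.
Setting them equal: 2630 - 4p = p + 576 → 2054 = 5p, so p = 410.8 and Q = 986.8.
Expenditure moves from 463×1039 = 481057 to 410.8×986.8 = 405377.44; change = -75679.56.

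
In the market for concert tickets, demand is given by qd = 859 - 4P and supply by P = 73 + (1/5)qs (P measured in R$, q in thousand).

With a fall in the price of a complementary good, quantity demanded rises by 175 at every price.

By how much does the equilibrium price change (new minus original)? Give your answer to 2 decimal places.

+19.44

Before the shock: 859 - 4P = 5P - 365 ⇒ 1224 = 9P ⇒ P = 136, q = 315.
The shock moves the curves to qd = 1034 - 4P and qs = 5P - 365.
Clearing the new market: 1034 - 4P = 5P - 365, so P = 1399/9 ≈ 155.4444 and q = 3710/9 ≈ 412.2222.
ΔP = 155.4444 − 136 = +19.44.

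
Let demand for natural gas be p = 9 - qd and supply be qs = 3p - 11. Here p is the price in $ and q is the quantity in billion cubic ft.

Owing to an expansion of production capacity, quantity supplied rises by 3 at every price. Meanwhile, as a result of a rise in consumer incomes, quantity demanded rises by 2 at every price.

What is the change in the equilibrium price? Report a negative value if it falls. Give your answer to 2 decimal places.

-0.25

Solve the original market: 9 - p = 3p - 11, hence p = 5 and q = 4.
After the shift, demand is qd = 11 - p and supply is qs = 3p - 8.
Clearing the new market: 11 - p = 3p - 8, so p = 4.75 and q = 6.25.
Δp = 4.75 − 5 = -0.25.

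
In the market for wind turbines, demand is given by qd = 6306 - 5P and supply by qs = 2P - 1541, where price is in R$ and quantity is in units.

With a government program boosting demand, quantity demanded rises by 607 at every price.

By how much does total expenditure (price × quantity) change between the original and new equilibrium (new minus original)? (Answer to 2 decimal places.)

+270238.88

Solve the original market: 6306 - 5P = 2P - 1541, hence P = 1121 and q = 701.
With the change applied: demand qd = 6913 - 5P, supply qs = 2P - 1541.
Setting them equal: 6913 - 5P = 2P - 1541 → 8454 = 7P, so P = 8454/7 ≈ 1207.7143 and q = 6121/7 ≈ 874.4286.
Expenditure moves from 1121×701 = 785821 to 1207.7143×874.4286 = 1056059.8776; change = +270238.88.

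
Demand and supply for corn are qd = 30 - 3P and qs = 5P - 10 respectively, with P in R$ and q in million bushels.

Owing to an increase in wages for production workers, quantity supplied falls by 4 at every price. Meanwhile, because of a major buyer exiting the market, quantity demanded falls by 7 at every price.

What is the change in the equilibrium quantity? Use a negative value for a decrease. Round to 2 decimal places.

Solve the original market: 30 - 3P = 5P - 10, hence P = 5 and q = 15.
After the shift, demand is qd = 23 - 3P and supply is qs = 5P - 14.
Setting them equal: 23 - 3P = 5P - 14 → 37 = 8P, so P = 4.625 and q = 9.125.
Δq = 9.125 − 15 = -5.88.

-5.88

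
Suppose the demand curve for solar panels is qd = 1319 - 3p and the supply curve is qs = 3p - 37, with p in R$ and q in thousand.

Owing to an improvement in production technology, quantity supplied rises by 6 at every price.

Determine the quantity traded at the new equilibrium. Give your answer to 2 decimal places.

Original equilibrium: 1319 - 3p = 3p - 37 gives 1356 = 6p, so p = 226 and q = 641.
With the change applied: demand qd = 1319 - 3p, supply qs = 3p - 31.
Equate the new curves: 1319 - 3p = 3p - 31, giving 1350 = 6p, p = 225, q = 644.

644.00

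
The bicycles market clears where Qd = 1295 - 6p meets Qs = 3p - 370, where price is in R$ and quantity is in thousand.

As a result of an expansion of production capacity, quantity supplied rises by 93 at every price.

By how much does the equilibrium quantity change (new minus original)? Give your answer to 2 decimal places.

+62.00

Before the shock: 1295 - 6p = 3p - 370 ⇒ 1665 = 9p ⇒ p = 185, Q = 185.
The shock moves the curves to Qd = 1295 - 6p and Qs = 3p - 277.
Clearing the new market: 1295 - 6p = 3p - 277, so p = 524/3 ≈ 174.6667 and Q = 247.
ΔQ = 247 − 185 = +62.00.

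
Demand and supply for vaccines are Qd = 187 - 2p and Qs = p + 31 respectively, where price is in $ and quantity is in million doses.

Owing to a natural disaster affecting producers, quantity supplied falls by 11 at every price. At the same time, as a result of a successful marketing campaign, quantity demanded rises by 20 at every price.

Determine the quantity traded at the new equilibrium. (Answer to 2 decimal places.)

82.33

Solve the original market: 187 - 2p = p + 31, hence p = 52 and Q = 83.
The new curves are Qd = 207 - 2p (demand) and Qs = p + 20 (supply).
New equilibrium: 207 - 2p = p + 20 ⇒ 187 = 3p ⇒ p = 187/3 ≈ 62.3333, Q = 247/3 ≈ 82.3333.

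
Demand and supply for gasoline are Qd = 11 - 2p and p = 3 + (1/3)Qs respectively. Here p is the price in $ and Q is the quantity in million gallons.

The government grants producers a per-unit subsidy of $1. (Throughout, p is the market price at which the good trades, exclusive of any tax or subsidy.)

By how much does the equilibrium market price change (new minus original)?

-0.6

Original equilibrium: 11 - 2p = 3p - 9 gives 20 = 5p, so p = 4 and Q = 3.
Since sellers receive the price plus the subsidy, the effective supply curve becomes Qs = 3p - 6.
Equate the new curves: 11 - 2p = 3p - 6, giving 17 = 5p, p = 3.4, Q = 4.2.
Δp = 3.4 − 4 = -0.6.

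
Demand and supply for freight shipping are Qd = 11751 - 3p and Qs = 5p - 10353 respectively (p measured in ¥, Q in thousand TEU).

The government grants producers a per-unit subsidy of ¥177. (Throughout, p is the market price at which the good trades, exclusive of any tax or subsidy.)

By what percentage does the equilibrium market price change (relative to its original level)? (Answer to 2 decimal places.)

-4.00

Solve the original market: 11751 - 3p = 5p - 10353, hence p = 2763 and Q = 3462.
Since sellers receive the price plus the subsidy, the effective supply curve becomes Qs = 5p - 9468.
New equilibrium: 11751 - 3p = 5p - 9468 ⇒ 21219 = 8p ⇒ p = 2652.375, Q = 3793.875.
%Δp = (2652.375 − 2763) / 2763 × 100 = -4.00%.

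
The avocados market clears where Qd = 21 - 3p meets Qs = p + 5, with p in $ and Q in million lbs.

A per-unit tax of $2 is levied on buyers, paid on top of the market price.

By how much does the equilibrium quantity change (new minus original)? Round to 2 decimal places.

-1.50

Original equilibrium: 21 - 3p = p + 5 gives 16 = 4p, so p = 4 and Q = 9.
Since buyers pay the price plus the tax, the effective demand curve becomes Qd = 15 - 3p.
Clearing the new market: 15 - 3p = p + 5, so p = 2.5 and Q = 7.5.
ΔQ = 7.5 − 9 = -1.50.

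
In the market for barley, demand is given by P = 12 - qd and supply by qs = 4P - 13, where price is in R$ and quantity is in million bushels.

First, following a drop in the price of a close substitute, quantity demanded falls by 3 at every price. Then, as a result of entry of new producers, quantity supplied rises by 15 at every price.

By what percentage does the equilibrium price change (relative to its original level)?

Solve the original market: 12 - P = 4P - 13, hence P = 5 and q = 7.
After the shift, demand is qd = 9 - P and supply is qs = 4P + 2.
Clearing the new market: 9 - P = 4P + 2, so P = 1.4 and q = 7.6.
%ΔP = (1.4 − 5) / 5 × 100 = -72%.

-72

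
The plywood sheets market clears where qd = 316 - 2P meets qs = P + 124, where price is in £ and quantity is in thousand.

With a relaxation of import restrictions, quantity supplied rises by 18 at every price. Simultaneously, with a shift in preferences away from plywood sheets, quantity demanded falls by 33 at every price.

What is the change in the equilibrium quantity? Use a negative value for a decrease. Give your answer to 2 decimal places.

Initially, 316 - 2P = P + 124, so 192 = 3P and P = 64, q = 188.
After the shift, demand is qd = 283 - 2P and supply is qs = P + 142.
Clearing the new market: 283 - 2P = P + 142, so P = 47 and q = 189.
Δq = 189 − 188 = +1.00.

+1.00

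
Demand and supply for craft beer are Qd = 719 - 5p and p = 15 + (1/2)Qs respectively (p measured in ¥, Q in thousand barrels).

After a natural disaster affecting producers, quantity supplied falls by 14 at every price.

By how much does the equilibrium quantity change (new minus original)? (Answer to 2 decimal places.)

Initially, 719 - 5p = 2p - 30, so 749 = 7p and p = 107, Q = 184.
After the shift, demand is Qd = 719 - 5p and supply is Qs = 2p - 44.
Clearing the new market: 719 - 5p = 2p - 44, so p = 109 and Q = 174.
ΔQ = 174 − 184 = -10.00.

-10.00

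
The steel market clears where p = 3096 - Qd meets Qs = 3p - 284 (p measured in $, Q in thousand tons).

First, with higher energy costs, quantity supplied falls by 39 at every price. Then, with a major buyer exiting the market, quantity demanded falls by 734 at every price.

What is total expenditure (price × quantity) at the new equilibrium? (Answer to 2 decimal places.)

1134915.94

Solve the original market: 3096 - p = 3p - 284, hence p = 845 and Q = 2251.
The shock moves the curves to Qd = 2362 - p and Qs = 3p - 323.
Clearing the new market: 2362 - p = 3p - 323, so p = 671.25 and Q = 1690.75.
New expenditure = 671.25 × 1690.75 = 1134915.94.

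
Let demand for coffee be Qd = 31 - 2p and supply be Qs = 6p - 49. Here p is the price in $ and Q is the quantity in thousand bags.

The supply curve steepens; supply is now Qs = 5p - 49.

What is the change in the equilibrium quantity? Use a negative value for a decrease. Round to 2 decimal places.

Solve the original market: 31 - 2p = 6p - 49, hence p = 10 and Q = 11.
The shock moves the curves to Qd = 31 - 2p and Qs = 5p - 49.
Clearing the new market: 31 - 2p = 5p - 49, so p = 80/7 ≈ 11.4286 and Q = 57/7 ≈ 8.1429.
ΔQ = 8.1429 − 11 = -2.86.

-2.86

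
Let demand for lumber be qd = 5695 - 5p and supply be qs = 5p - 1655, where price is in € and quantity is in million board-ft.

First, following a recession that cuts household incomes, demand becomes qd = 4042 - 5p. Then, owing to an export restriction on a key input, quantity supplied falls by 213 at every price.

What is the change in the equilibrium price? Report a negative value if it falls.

-144

Initially, 5695 - 5p = 5p - 1655, so 7350 = 10p and p = 735, q = 2020.
After the shift, demand is qd = 4042 - 5p and supply is qs = 5p - 1868.
New equilibrium: 4042 - 5p = 5p - 1868 ⇒ 5910 = 10p ⇒ p = 591, q = 1087.
Δp = 591 − 735 = -144.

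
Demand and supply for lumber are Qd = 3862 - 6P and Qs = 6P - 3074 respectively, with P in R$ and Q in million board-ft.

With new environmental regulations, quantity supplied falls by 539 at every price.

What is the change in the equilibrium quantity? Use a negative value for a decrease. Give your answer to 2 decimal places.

-269.50

Original equilibrium: 3862 - 6P = 6P - 3074 gives 6936 = 12P, so P = 578 and Q = 394.
The new curves are Qd = 3862 - 6P (demand) and Qs = 6P - 3613 (supply).
New equilibrium: 3862 - 6P = 6P - 3613 ⇒ 7475 = 12P ⇒ P = 7475/12 ≈ 622.9167, Q = 124.5.
ΔQ = 124.5 − 394 = -269.50.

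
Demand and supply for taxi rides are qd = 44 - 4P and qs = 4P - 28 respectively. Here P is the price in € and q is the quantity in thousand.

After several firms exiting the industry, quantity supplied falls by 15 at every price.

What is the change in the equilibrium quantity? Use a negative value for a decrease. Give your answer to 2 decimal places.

-7.50

Original equilibrium: 44 - 4P = 4P - 28 gives 72 = 8P, so P = 9 and q = 8.
The new curves are qd = 44 - 4P (demand) and qs = 4P - 43 (supply).
Setting them equal: 44 - 4P = 4P - 43 → 87 = 8P, so P = 10.875 and q = 0.5.
Δq = 0.5 − 8 = -7.50.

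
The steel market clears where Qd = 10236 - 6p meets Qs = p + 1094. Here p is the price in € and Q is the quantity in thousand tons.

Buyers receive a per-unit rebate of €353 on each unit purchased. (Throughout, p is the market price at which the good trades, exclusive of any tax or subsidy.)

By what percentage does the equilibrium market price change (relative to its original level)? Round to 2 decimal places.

Initially, 10236 - 6p = p + 1094, so 9142 = 7p and p = 1306, Q = 2400.
Since buyers' out-of-pocket price is the market price minus the rebate, the effective demand curve becomes Qd = 12354 - 6p.
Setting them equal: 12354 - 6p = p + 1094 → 11260 = 7p, so p = 11260/7 ≈ 1608.5714 and Q = 18918/7 ≈ 2702.5714.
%Δp = (1608.5714 − 1306) / 1306 × 100 = +23.17%.

+23.17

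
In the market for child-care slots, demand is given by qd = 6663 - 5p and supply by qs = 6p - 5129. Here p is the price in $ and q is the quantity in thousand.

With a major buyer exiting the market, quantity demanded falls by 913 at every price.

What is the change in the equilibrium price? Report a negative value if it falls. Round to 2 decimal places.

Before the shock: 6663 - 5p = 6p - 5129 ⇒ 11792 = 11p ⇒ p = 1072, q = 1303.
The new curves are qd = 5750 - 5p (demand) and qs = 6p - 5129 (supply).
Setting them equal: 5750 - 5p = 6p - 5129 → 10879 = 11p, so p = 989 and q = 805.
Δp = 989 − 1072 = -83.00.

-83.00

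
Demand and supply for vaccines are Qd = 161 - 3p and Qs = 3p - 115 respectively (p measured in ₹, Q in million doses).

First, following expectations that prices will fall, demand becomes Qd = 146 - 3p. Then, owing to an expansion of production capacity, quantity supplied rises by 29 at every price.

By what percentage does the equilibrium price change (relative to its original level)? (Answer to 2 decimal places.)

-15.94

Before the shock: 161 - 3p = 3p - 115 ⇒ 276 = 6p ⇒ p = 46, Q = 23.
After the shift, demand is Qd = 146 - 3p and supply is Qs = 3p - 86.
Setting them equal: 146 - 3p = 3p - 86 → 232 = 6p, so p = 116/3 ≈ 38.6667 and Q = 30.
%Δp = (38.6667 − 46) / 46 × 100 = -15.94%.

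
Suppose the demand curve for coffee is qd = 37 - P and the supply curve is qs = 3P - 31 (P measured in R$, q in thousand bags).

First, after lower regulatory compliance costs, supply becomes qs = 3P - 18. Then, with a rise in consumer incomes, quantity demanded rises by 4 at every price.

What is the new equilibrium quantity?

26.25

Initially, 37 - P = 3P - 31, so 68 = 4P and P = 17, q = 20.
With the change applied: demand qd = 41 - P, supply qs = 3P - 18.
Clearing the new market: 41 - P = 3P - 18, so P = 14.75 and q = 26.25.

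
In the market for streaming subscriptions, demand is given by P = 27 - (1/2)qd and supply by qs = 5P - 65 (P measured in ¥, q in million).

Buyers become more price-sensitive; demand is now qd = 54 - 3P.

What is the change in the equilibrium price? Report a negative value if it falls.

Initially, 54 - 2P = 5P - 65, so 119 = 7P and P = 17, q = 20.
With the change applied: demand qd = 54 - 3P, supply qs = 5P - 65.
New equilibrium: 54 - 3P = 5P - 65 ⇒ 119 = 8P ⇒ P = 14.875, q = 9.375.
ΔP = 14.875 − 17 = -2.125.

-2.125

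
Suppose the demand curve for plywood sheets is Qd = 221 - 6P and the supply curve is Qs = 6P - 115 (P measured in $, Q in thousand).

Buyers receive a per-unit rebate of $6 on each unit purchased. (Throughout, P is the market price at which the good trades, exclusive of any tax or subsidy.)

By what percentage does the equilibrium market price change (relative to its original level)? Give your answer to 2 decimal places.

+10.71

Initially, 221 - 6P = 6P - 115, so 336 = 12P and P = 28, Q = 53.
Since buyers' out-of-pocket price is the market price minus the rebate, the effective demand curve becomes Qd = 257 - 6P.
Clearing the new market: 257 - 6P = 6P - 115, so P = 31 and Q = 71.
%ΔP = (31 − 28) / 28 × 100 = +10.71%.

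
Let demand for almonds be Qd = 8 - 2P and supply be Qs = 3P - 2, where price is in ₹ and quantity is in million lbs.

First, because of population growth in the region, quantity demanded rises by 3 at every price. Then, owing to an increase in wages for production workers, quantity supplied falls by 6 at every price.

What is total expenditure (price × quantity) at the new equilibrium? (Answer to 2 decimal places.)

12.92

Original equilibrium: 8 - 2P = 3P - 2 gives 10 = 5P, so P = 2 and Q = 4.
After the shift, demand is Qd = 11 - 2P and supply is Qs = 3P - 8.
Equate the new curves: 11 - 2P = 3P - 8, giving 19 = 5P, P = 3.8, Q = 3.4.
New expenditure = 3.8 × 3.4 = 12.92.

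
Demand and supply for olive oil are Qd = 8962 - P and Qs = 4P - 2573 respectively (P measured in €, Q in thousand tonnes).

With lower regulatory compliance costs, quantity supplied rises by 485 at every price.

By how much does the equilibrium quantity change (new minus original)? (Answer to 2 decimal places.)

+97.00

Before the shock: 8962 - P = 4P - 2573 ⇒ 11535 = 5P ⇒ P = 2307, Q = 6655.
The new curves are Qd = 8962 - P (demand) and Qs = 4P - 2088 (supply).
New equilibrium: 8962 - P = 4P - 2088 ⇒ 11050 = 5P ⇒ P = 2210, Q = 6752.
ΔQ = 6752 − 6655 = +97.00.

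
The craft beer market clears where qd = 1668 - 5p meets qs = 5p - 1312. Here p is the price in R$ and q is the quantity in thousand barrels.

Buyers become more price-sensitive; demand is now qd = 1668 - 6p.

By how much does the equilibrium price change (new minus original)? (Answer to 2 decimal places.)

Initially, 1668 - 5p = 5p - 1312, so 2980 = 10p and p = 298, q = 178.
After the shift, demand is qd = 1668 - 6p and supply is qs = 5p - 1312.
Equate the new curves: 1668 - 6p = 5p - 1312, giving 2980 = 11p, p = 2980/11 ≈ 270.9091, q = 468/11 ≈ 42.5455.
Δp = 270.9091 − 298 = -27.09.

-27.09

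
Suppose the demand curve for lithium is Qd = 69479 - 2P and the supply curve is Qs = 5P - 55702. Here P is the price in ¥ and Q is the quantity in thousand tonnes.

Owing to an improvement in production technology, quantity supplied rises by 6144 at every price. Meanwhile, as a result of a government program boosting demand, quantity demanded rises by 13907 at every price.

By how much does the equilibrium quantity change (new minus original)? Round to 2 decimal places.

Solve the original market: 69479 - 2P = 5P - 55702, hence P = 17883 and Q = 33713.
The new curves are Qd = 83386 - 2P (demand) and Qs = 5P - 49558 (supply).
Equate the new curves: 83386 - 2P = 5P - 49558, giving 132944 = 7P, P = 18992, Q = 45402.
ΔQ = 45402 − 33713 = +11689.00.

+11689.00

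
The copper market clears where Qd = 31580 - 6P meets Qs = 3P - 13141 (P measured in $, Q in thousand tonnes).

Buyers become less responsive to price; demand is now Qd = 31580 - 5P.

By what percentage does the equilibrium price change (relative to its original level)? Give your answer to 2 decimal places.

+12.50

Original equilibrium: 31580 - 6P = 3P - 13141 gives 44721 = 9P, so P = 4969 and Q = 1766.
The shock moves the curves to Qd = 31580 - 5P and Qs = 3P - 13141.
Setting them equal: 31580 - 5P = 3P - 13141 → 44721 = 8P, so P = 5590.125 and Q = 3629.375.
%ΔP = (5590.125 − 4969) / 4969 × 100 = +12.50%.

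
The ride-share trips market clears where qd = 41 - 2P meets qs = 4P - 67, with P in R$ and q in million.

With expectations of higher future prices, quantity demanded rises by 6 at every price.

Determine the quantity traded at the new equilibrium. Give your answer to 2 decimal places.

9.00

Original equilibrium: 41 - 2P = 4P - 67 gives 108 = 6P, so P = 18 and q = 5.
With the change applied: demand qd = 47 - 2P, supply qs = 4P - 67.
New equilibrium: 47 - 2P = 4P - 67 ⇒ 114 = 6P ⇒ P = 19, q = 9.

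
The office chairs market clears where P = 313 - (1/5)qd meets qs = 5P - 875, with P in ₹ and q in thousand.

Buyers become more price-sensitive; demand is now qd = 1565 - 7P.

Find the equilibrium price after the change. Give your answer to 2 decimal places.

Before the shock: 1565 - 5P = 5P - 875 ⇒ 2440 = 10P ⇒ P = 244, q = 345.
After the shift, demand is qd = 1565 - 7P and supply is qs = 5P - 875.
Setting them equal: 1565 - 7P = 5P - 875 → 2440 = 12P, so P = 610/3 ≈ 203.3333 and q = 425/3 ≈ 141.6667.

203.33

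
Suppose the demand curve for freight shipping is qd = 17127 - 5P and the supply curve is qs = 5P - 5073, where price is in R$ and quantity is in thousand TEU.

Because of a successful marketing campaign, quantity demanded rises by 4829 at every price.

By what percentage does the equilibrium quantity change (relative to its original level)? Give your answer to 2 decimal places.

+40.06

Original equilibrium: 17127 - 5P = 5P - 5073 gives 22200 = 10P, so P = 2220 and q = 6027.
With the change applied: demand qd = 21956 - 5P, supply qs = 5P - 5073.
Equate the new curves: 21956 - 5P = 5P - 5073, giving 27029 = 10P, P = 2702.9, q = 8441.5.
%Δq = (8441.5 − 6027) / 6027 × 100 = +40.06%.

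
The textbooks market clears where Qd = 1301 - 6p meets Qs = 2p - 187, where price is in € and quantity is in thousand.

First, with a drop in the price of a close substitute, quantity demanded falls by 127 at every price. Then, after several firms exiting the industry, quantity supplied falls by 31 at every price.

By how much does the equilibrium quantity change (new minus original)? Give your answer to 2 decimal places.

-55.00

Before the shock: 1301 - 6p = 2p - 187 ⇒ 1488 = 8p ⇒ p = 186, Q = 185.
After the shift, demand is Qd = 1174 - 6p and supply is Qs = 2p - 218.
New equilibrium: 1174 - 6p = 2p - 218 ⇒ 1392 = 8p ⇒ p = 174, Q = 130.
ΔQ = 130 − 185 = -55.00.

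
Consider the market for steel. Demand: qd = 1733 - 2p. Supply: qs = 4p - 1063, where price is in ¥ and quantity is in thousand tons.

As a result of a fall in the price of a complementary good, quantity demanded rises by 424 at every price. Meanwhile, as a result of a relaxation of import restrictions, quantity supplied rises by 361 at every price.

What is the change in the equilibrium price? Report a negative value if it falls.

+10.5

Original equilibrium: 1733 - 2p = 4p - 1063 gives 2796 = 6p, so p = 466 and q = 801.
With the change applied: demand qd = 2157 - 2p, supply qs = 4p - 702.
Equate the new curves: 2157 - 2p = 4p - 702, giving 2859 = 6p, p = 476.5, q = 1204.
Δp = 476.5 − 466 = +10.5.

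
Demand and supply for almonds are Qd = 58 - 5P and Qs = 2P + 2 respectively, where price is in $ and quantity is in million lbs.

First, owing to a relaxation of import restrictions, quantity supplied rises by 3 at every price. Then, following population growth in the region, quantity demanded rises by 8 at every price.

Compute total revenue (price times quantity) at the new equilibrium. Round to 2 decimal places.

195.45

Solve the original market: 58 - 5P = 2P + 2, hence P = 8 and Q = 18.
The new curves are Qd = 66 - 5P (demand) and Qs = 2P + 5 (supply).
New equilibrium: 66 - 5P = 2P + 5 ⇒ 61 = 7P ⇒ P = 61/7 ≈ 8.7143, Q = 157/7 ≈ 22.4286.
New expenditure = 8.7143 × 22.4286 = 195.45.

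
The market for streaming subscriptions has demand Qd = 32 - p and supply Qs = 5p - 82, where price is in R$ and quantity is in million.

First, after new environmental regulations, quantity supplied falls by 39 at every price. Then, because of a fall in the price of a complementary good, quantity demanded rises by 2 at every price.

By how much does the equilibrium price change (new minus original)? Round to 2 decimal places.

Solve the original market: 32 - p = 5p - 82, hence p = 19 and Q = 13.
After the shift, demand is Qd = 34 - p and supply is Qs = 5p - 121.
Setting them equal: 34 - p = 5p - 121 → 155 = 6p, so p = 155/6 ≈ 25.8333 and Q = 49/6 ≈ 8.1667.
Δp = 25.8333 − 19 = +6.83.

+6.83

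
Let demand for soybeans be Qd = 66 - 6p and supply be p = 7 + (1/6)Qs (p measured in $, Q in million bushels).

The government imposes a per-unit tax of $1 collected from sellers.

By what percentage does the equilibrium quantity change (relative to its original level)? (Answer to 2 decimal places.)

-25.00

Solve the original market: 66 - 6p = 6p - 42, hence p = 9 and Q = 12.
Since sellers keep the price net of the tax, the effective supply curve becomes Qs = 6p - 48.
New equilibrium: 66 - 6p = 6p - 48 ⇒ 114 = 12p ⇒ p = 9.5, Q = 9.
%ΔQ = (9 − 12) / 12 × 100 = -25.00%.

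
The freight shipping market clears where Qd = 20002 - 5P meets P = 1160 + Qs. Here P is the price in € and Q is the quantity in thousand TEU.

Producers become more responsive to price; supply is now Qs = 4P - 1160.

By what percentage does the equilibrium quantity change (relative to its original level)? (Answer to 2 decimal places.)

+248.35

Solve the original market: 20002 - 5P = P - 1160, hence P = 3527 and Q = 2367.
The shock moves the curves to Qd = 20002 - 5P and Qs = 4P - 1160.
Equate the new curves: 20002 - 5P = 4P - 1160, giving 21162 = 9P, P = 7054/3 ≈ 2351.3333, Q = 24736/3 ≈ 8245.3333.
%ΔQ = (8245.3333 − 2367) / 2367 × 100 = +248.35%.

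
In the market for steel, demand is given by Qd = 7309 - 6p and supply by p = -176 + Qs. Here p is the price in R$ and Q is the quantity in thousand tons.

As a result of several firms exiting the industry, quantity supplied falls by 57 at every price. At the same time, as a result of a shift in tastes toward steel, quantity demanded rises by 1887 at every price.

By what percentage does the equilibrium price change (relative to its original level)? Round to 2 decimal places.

Original equilibrium: 7309 - 6p = p + 176 gives 7133 = 7p, so p = 1019 and Q = 1195.
The new curves are Qd = 9196 - 6p (demand) and Qs = p + 119 (supply).
Clearing the new market: 9196 - 6p = p + 119, so p = 9077/7 ≈ 1296.7143 and Q = 9910/7 ≈ 1415.7143.
%Δp = (1296.7143 − 1019) / 1019 × 100 = +27.25%.

+27.25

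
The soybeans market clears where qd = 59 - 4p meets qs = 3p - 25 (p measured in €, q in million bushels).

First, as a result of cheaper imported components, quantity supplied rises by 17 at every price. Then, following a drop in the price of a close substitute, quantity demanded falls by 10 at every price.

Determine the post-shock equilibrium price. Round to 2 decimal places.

Original equilibrium: 59 - 4p = 3p - 25 gives 84 = 7p, so p = 12 and q = 11.
The shock moves the curves to qd = 49 - 4p and qs = 3p - 8.
Setting them equal: 49 - 4p = 3p - 8 → 57 = 7p, so p = 57/7 ≈ 8.1429 and q = 115/7 ≈ 16.4286.

8.14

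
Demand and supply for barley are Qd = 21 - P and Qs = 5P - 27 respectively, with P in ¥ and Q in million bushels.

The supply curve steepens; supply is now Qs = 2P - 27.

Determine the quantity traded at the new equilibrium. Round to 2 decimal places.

Solve the original market: 21 - P = 5P - 27, hence P = 8 and Q = 13.
The shock moves the curves to Qd = 21 - P and Qs = 2P - 27.
Setting them equal: 21 - P = 2P - 27 → 48 = 3P, so P = 16 and Q = 5.

5.00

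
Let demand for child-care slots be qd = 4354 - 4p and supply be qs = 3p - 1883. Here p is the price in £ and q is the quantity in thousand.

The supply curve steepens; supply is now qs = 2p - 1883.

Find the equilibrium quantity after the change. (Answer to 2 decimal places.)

196.00

Solve the original market: 4354 - 4p = 3p - 1883, hence p = 891 and q = 790.
After the shift, demand is qd = 4354 - 4p and supply is qs = 2p - 1883.
Setting them equal: 4354 - 4p = 2p - 1883 → 6237 = 6p, so p = 1039.5 and q = 196.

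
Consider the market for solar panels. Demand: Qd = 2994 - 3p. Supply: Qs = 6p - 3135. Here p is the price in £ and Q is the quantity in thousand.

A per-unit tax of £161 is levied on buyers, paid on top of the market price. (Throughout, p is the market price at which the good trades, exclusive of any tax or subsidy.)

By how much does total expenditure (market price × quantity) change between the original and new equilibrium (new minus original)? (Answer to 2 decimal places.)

-253038.33

Original equilibrium: 2994 - 3p = 6p - 3135 gives 6129 = 9p, so p = 681 and Q = 951.
Since buyers pay the price plus the tax, the effective demand curve becomes Qd = 2511 - 3p.
New equilibrium: 2511 - 3p = 6p - 3135 ⇒ 5646 = 9p ⇒ p = 1882/3 ≈ 627.3333, Q = 629.
Expenditure moves from 681×951 = 647631 to 627.3333×629 = 394592.6667; change = -253038.33.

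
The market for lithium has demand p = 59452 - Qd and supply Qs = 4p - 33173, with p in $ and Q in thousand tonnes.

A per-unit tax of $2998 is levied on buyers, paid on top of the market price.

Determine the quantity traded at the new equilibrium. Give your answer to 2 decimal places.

38528.60

Original equilibrium: 59452 - p = 4p - 33173 gives 92625 = 5p, so p = 18525 and Q = 40927.
Since buyers pay the price plus the tax, the effective demand curve becomes Qd = 56454 - p.
Equate the new curves: 56454 - p = 4p - 33173, giving 89627 = 5p, p = 17925.4, Q = 38528.6.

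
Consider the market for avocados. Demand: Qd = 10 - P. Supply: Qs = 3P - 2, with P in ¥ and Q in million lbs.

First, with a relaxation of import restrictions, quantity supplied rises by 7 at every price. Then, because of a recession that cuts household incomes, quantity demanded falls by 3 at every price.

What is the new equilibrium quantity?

6.5

Before the shock: 10 - P = 3P - 2 ⇒ 12 = 4P ⇒ P = 3, Q = 7.
With the change applied: demand Qd = 7 - P, supply Qs = 3P + 5.
Equate the new curves: 7 - P = 3P + 5, giving 2 = 4P, P = 0.5, Q = 6.5.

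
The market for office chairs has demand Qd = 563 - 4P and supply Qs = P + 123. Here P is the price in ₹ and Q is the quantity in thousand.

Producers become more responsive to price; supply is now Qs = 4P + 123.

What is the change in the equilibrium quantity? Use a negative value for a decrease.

+132

Before the shock: 563 - 4P = P + 123 ⇒ 440 = 5P ⇒ P = 88, Q = 211.
With the change applied: demand Qd = 563 - 4P, supply Qs = 4P + 123.
Equate the new curves: 563 - 4P = 4P + 123, giving 440 = 8P, P = 55, Q = 343.
ΔQ = 343 − 211 = +132.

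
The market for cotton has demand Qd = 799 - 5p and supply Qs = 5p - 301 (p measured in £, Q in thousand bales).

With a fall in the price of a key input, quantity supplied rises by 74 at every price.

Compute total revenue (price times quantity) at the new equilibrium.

Solve the original market: 799 - 5p = 5p - 301, hence p = 110 and Q = 249.
After the shift, demand is Qd = 799 - 5p and supply is Qs = 5p - 227.
Setting them equal: 799 - 5p = 5p - 227 → 1026 = 10p, so p = 102.6 and Q = 286.
New expenditure = 102.6 × 286 = 29343.6.

29343.6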